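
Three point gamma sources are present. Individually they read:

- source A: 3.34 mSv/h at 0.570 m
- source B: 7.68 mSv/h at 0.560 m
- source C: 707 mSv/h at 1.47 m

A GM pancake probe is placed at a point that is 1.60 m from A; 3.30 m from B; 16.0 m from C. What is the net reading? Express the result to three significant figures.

Each source contributes Iᵢ·(dᵢ/rᵢ)²; contributions add.
A: 3.34 × (0.570/1.60)² = 0.4239 mSv/h
B: 7.68 × (0.560/3.30)² = 0.2212 mSv/h
C: 707 × (1.47/16.0)² = 5.968 mSv/h
Total = 0.4239 + 0.2212 + 5.968 = 6.613 mSv/h.

6.61 mSv/h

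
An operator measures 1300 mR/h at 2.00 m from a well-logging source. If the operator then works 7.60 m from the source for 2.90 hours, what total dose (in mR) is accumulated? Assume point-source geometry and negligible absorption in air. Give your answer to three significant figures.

Applying the 1/r² law, rate at 7.60 m:
(2.00/7.60)² = 0.06925, so 1300 × 0.06925 = 90.03 mR/h.
Dose = rate × time = 90.03 mR/h × 2.900 h = 261.1 mR.

261 mR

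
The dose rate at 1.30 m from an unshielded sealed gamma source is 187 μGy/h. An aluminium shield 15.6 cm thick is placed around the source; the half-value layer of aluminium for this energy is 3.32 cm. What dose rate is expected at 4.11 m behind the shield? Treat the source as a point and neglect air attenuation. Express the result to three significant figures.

Distance alone: 187 × (1.30/4.11)² = 187 × 0.1000 = 18.70 μGy/h.
Shield: 15.6/3.32 = 4.699 half-value layers → attenuation 2^(−4.699) = 0.03850.
Combined: 18.70 × 0.03850 = 0.7199 μGy/h.

0.720 μGy/h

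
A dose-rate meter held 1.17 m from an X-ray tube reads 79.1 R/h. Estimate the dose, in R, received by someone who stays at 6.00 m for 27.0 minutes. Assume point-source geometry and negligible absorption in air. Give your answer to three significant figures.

Using I₁d₁² = I₂d₂², rate at 6.00 m:
79.1 × (1.17/6.00)² = 79.1 × 0.03802 = 3.007 R/h.
Dose = rate × time = 3.007 R/h × 0.4500 h = 1.353 R.

1.35 R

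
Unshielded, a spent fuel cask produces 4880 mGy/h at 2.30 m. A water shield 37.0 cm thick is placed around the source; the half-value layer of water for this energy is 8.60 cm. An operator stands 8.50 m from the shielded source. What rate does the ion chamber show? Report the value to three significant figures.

Distance alone: 4880 × (2.30/8.50)² = 4880 × 0.07322 = 357.3 mGy/h.
Shield: 37.0/8.60 = 4.302 half-value layers → attenuation 2^(−4.302) = 0.05070.
Combined: 357.3 × 0.05070 = 18.12 mGy/h.

18.1 mGy/h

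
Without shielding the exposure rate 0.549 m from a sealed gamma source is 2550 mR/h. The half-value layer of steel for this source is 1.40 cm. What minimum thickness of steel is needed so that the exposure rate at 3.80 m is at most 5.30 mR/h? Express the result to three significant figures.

4.66 cm

At 3.80 m, distance alone gives (0.549/3.80)² = 0.02087, so 2550 × 0.02087 = 53.22 mR/h.
Further attenuation needed: 53.22/5.30 = 10.04.
n = log₂(10.04) = 3.328 half-value layers.
Thickness = 3.328 × 1.40 cm = 4.659 cm.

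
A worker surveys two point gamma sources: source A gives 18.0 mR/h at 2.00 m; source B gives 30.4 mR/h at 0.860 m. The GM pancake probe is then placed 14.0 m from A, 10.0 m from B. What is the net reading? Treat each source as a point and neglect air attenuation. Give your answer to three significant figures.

Each source contributes Iᵢ·(dᵢ/rᵢ)²; contributions add.
A: 18.0 × (2.00/14.0)² = 0.3673 mR/h
B: 30.4 × (0.860/10.0)² = 0.2248 mR/h
Total = 0.3673 + 0.2248 = 0.5921 mR/h.

0.592 mR/h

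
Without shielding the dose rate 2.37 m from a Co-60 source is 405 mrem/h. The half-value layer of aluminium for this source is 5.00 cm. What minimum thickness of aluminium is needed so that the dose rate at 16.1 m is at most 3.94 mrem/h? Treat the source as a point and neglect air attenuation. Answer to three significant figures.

At 16.1 m, distance alone gives (2.37/16.1)² = 0.02167, so 405 × 0.02167 = 8.776 mrem/h.
Further attenuation needed: 8.776/3.94 = 2.227.
n = log₂(2.227) = 1.155 half-value layers.
Thickness = 1.155 × 5.00 cm = 5.775 cm.

5.78 cm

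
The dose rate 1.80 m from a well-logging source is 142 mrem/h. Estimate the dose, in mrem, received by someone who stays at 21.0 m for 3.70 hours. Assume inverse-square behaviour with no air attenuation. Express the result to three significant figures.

Intensity scales as (d₁/d₂)², so rate at 21.0 m:
142 × (1.80/21.0)² = 142 × 0.007347 = 1.043 mrem/h.
Dose = rate × time = 1.043 mrem/h × 3.700 h = 3.859 mrem.

3.86 mrem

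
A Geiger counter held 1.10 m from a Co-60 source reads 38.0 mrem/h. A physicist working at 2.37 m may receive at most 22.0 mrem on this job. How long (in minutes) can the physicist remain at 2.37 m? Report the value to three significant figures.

By the inverse-square law, rate at 2.37 m:
38.0 × (1.10/2.37)² = 38.0 × 0.2154 = 8.185 mrem/h.
Stay time = 22.0 mrem ÷ 8.185 mrem/h = 2.688 h = 161.3 min.

161 min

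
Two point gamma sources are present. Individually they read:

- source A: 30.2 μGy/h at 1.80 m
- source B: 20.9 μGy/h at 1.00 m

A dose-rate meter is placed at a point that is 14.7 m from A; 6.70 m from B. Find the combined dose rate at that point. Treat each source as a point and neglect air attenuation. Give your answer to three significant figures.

0.918 μGy/h

Each source contributes Iᵢ·(dᵢ/rᵢ)²; contributions add.
A: 30.2 × (1.80/14.7)² = 0.4528 μGy/h
B: 20.9 × (1.00/6.70)² = 0.4656 μGy/h
Total = 0.4528 + 0.4656 = 0.9184 μGy/h.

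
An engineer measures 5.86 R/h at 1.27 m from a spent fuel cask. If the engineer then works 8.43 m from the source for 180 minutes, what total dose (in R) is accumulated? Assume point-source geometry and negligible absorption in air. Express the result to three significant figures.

0.399 R

Since intensity falls as 1/r², rate at 8.43 m:
5.86 × (1.27/8.43)² = 5.86 × 0.02270 = 0.1330 R/h.
Dose = rate × time = 0.1330 R/h × 3.000 h = 0.3990 R.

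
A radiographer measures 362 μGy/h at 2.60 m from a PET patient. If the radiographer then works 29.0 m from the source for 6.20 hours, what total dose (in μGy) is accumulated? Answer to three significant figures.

Using I₁d₁² = I₂d₂², rate at 29.0 m:
362 × (2.60/29.0)² = 362 × 0.008038 = 2.910 μGy/h.
Dose = rate × time = 2.910 μGy/h × 6.200 h = 18.04 μGy.

18.0 μGy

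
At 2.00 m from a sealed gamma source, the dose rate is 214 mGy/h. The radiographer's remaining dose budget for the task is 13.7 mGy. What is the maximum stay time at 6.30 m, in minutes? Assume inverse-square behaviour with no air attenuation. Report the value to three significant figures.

38.1 min

Intensity scales as (d₁/d₂)², so rate at 6.30 m:
(2.00/6.30)² = 0.1008, so 214 × 0.1008 = 21.57 mGy/h.
Stay time = 13.7 mGy ÷ 21.57 mGy/h = 0.6351 h = 38.11 min.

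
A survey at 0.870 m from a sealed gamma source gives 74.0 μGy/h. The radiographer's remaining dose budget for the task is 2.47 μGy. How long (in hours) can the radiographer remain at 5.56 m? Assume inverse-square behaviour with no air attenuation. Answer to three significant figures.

Using I₁d₁² = I₂d₂², rate at 5.56 m:
74.0 × (0.870/5.56)² = 74.0 × 0.02448 = 1.812 μGy/h.
Stay time = 2.47 μGy ÷ 1.812 μGy/h = 1.363 h.

1.36 h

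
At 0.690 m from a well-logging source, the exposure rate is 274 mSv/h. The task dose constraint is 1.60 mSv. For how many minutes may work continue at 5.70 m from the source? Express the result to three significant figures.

23.9 min

By the inverse-square law, rate at 5.70 m:
274 × (0.690/5.70)² = 274 × 0.01465 = 4.014 mSv/h.
Stay time = 1.60 mSv ÷ 4.014 mSv/h = 0.3986 h = 23.92 min.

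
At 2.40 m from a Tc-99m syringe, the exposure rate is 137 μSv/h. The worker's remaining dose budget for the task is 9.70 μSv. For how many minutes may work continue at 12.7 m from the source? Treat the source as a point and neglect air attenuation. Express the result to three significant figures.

Applying the 1/r² law, rate at 12.7 m:
(2.40/12.7)² = 0.03571, so 137 × 0.03571 = 4.892 μSv/h.
Stay time = 9.70 μSv ÷ 4.892 μSv/h = 1.983 h = 119.0 min.

119 min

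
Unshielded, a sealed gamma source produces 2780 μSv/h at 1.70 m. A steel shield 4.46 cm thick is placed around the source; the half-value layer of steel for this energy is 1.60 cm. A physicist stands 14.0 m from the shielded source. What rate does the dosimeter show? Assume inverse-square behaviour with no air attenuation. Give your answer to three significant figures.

5.94 μSv/h

Distance alone: 2780 × (1.70/14.0)² = 2780 × 0.01474 = 40.98 μSv/h.
Shield: 4.46/1.60 = 2.787 half-value layers → attenuation 2^(−2.787) = 0.1449.
Combined: 40.98 × 0.1449 = 5.938 μSv/h.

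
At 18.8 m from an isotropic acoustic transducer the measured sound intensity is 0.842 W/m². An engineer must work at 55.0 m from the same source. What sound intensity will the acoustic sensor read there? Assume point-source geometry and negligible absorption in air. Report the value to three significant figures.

By the inverse-square law, scaling from 18.8 m to 55.0 m:
0.842 × (18.8/55.0)² = 0.842 × 0.1168 = 0.09835 W/m².

0.0984 W/m²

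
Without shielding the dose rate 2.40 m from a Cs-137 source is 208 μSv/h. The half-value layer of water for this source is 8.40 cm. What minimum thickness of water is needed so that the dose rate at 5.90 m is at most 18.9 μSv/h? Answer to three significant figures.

7.26 cm

At 5.90 m, distance alone gives 208 × (2.40/5.90)² = 208 × 0.1655 = 34.42 μSv/h.
Further attenuation needed: 34.42/18.9 = 1.821.
n = log₂(1.821) = 0.8647 half-value layers.
Thickness = 0.8647 × 8.40 cm = 7.263 cm.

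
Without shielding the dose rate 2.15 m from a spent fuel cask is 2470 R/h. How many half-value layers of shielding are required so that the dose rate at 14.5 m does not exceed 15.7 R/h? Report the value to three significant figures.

1.79 half-value layers

At 14.5 m, distance alone gives (2.15/14.5)² = 0.02199, so 2470 × 0.02199 = 54.32 R/h.
Further attenuation needed: 54.32/15.7 = 3.460.
n = log₂(3.460) = 1.791 half-value layers.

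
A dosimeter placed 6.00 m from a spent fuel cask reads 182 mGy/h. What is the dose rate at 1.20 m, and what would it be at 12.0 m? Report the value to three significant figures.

4550 mGy/h; 45.5 mGy/h

By the inverse-square law,
At 1.20 m: 182 × (6.00/1.20)² = 182 × 25.00 = 4550 mGy/h
At 12.0 m: 4550 × (1.20/12.0)² = 4550 × 0.01000 = 45.50 mGy/h.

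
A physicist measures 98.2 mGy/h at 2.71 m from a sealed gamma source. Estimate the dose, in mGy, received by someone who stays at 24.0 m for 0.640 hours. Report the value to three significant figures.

Using I₁d₁² = I₂d₂², rate at 24.0 m:
(2.71/24.0)² = 0.01275, so 98.2 × 0.01275 = 1.252 mGy/h.
Dose = rate × time = 1.252 mGy/h × 0.6400 h = 0.8013 mGy.

0.801 mGy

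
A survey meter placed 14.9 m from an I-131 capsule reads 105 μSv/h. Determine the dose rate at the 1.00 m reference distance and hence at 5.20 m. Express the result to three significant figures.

23300 μSv/h; 862 μSv/h

Applying the 1/r² law,
At 1.00 m: (14.9/1.00)² = 222.0, so 105 × 222.0 = 23310 μSv/h
At 5.20 m: 23310 × (1.00/5.20)² = 23310 × 0.03698 = 862.0 μSv/h.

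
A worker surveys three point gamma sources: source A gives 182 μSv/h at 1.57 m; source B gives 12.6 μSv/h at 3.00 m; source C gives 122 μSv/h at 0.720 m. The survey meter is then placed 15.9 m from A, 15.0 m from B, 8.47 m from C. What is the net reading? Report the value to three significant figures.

3.16 μSv/h

By superposition, sum each source's inverse-square contribution:
A: 182 × (1.57/15.9)² = 1.775 μSv/h
B: 12.6 × (3.00/15.0)² = 0.5040 μSv/h
C: 122 × (0.720/8.47)² = 0.8816 μSv/h
Total = 1.775 + 0.5040 + 0.8816 = 3.161 μSv/h.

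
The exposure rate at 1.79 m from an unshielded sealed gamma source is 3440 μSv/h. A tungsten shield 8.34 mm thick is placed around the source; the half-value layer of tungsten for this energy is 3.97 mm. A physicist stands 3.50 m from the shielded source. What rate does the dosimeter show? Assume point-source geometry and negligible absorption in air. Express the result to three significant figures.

Distance alone: (1.79/3.50)² = 0.2616, so 3440 × 0.2616 = 899.9 μSv/h.
Shield: 8.34/3.97 = 2.101 half-value layers → attenuation 2^(−2.101) = 0.2331.
Combined: 899.9 × 0.2331 = 209.8 μSv/h.

210 μSv/h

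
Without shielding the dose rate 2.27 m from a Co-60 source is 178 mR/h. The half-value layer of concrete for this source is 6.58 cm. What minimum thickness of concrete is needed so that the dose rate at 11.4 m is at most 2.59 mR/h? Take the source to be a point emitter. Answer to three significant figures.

9.52 cm

At 11.4 m, distance alone gives (2.27/11.4)² = 0.03965, so 178 × 0.03965 = 7.058 mR/h.
Further attenuation needed: 7.058/2.59 = 2.725.
n = log₂(2.725) = 1.446 half-value layers.
Thickness = 1.446 × 6.58 cm = 9.515 cm.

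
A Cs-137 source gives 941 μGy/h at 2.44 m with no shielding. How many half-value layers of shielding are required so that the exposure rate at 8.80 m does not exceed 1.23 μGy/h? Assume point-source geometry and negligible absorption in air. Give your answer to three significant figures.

At 8.80 m, distance alone gives (2.44/8.80)² = 0.07688, so 941 × 0.07688 = 72.34 μGy/h.
Further attenuation needed: 72.34/1.23 = 58.81.
n = log₂(58.81) = 5.878 half-value layers.

5.88 half-value layers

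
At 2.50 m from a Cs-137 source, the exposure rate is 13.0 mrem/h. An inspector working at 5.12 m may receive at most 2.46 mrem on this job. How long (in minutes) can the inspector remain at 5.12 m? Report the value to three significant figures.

47.6 min

Applying the 1/r² law, rate at 5.12 m:
(2.50/5.12)² = 0.2384, so 13.0 × 0.2384 = 3.099 mrem/h.
Stay time = 2.46 mrem ÷ 3.099 mrem/h = 0.7938 h = 47.63 min.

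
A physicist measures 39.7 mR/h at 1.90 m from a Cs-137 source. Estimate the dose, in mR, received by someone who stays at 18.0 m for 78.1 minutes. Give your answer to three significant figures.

0.576 mR

Using I₁d₁² = I₂d₂², rate at 18.0 m:
39.7 × (1.90/18.0)² = 39.7 × 0.01114 = 0.4423 mR/h.
Dose = rate × time = 0.4423 mR/h × 1.302 h = 0.5759 mR.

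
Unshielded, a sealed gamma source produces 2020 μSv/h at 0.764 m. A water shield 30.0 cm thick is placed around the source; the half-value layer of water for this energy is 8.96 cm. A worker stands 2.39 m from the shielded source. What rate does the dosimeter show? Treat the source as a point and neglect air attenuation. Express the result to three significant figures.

20.3 μSv/h

Distance alone: (0.764/2.39)² = 0.1022, so 2020 × 0.1022 = 206.4 μSv/h.
Shield: 30.0/8.96 = 3.348 half-value layers → attenuation 2^(−3.348) = 0.09821.
Combined: 206.4 × 0.09821 = 20.27 μSv/h.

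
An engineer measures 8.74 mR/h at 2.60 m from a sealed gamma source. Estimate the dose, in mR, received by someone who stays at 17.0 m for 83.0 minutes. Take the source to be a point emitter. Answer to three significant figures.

0.283 mR

Intensity scales as (d₁/d₂)², so rate at 17.0 m:
(2.60/17.0)² = 0.02339, so 8.74 × 0.02339 = 0.2044 mR/h.
Dose = rate × time = 0.2044 mR/h × 1.383 h = 0.2827 mR.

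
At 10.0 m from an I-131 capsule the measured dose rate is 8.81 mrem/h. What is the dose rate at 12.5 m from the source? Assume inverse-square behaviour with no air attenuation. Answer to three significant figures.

5.64 mrem/h

Since intensity falls as 1/r², scaling from 10.0 m to 12.5 m:
(10.0/12.5)² = 0.6400, so 8.81 × 0.6400 = 5.638 mrem/h.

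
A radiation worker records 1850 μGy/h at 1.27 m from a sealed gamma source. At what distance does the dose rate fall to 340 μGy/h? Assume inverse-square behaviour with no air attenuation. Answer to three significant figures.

2.96 m

Applying the 1/r² law, d₂ = d₁·√(I₁/I₂).
I₁/I₂ = 1850/340 = 5.441, so d₂ = 1.27 × √5.441 = 2.962 m.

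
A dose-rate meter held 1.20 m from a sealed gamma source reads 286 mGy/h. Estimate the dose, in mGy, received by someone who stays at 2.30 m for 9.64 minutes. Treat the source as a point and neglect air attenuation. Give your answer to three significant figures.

By the inverse-square law, rate at 2.30 m:
286 × (1.20/2.30)² = 286 × 0.2722 = 77.85 mGy/h.
Dose = rate × time = 77.85 mGy/h × 0.1607 h = 12.51 mGy.

12.5 mGy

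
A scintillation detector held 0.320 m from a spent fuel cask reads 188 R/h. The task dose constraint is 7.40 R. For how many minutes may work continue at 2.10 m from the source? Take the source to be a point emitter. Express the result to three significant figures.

102 min

Intensity scales as (d₁/d₂)², so rate at 2.10 m:
(0.320/2.10)² = 0.02322, so 188 × 0.02322 = 4.365 R/h.
Stay time = 7.40 R ÷ 4.365 R/h = 1.695 h = 101.7 min.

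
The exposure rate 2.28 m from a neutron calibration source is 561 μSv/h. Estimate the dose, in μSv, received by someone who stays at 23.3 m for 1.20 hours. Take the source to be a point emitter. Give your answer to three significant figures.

6.45 μSv

Intensity scales as (d₁/d₂)², so rate at 23.3 m:
(2.28/23.3)² = 0.009575, so 561 × 0.009575 = 5.372 μSv/h.
Dose = rate × time = 5.372 μSv/h × 1.200 h = 6.446 μSv.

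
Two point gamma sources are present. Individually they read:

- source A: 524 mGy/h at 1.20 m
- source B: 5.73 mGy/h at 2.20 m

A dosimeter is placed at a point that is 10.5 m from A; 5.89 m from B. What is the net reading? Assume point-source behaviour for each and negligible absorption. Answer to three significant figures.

7.64 mGy/h

By superposition, sum each source's inverse-square contribution:
A: 524 × (1.20/10.5)² = 6.844 mGy/h
B: 5.73 × (2.20/5.89)² = 0.7994 mGy/h
Total = 6.844 + 0.7994 = 7.643 mGy/h.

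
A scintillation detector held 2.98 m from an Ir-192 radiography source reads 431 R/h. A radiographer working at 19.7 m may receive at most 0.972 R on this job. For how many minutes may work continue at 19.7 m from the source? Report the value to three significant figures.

5.91 min

Since intensity falls as 1/r², rate at 19.7 m:
(2.98/19.7)² = 0.02288, so 431 × 0.02288 = 9.861 R/h.
Stay time = 0.972 R ÷ 9.861 R/h = 0.09857 h = 5.914 min.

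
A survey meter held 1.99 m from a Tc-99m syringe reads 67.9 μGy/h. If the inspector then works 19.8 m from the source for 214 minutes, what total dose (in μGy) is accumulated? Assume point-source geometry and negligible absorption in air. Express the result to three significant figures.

Using I₁d₁² = I₂d₂², rate at 19.8 m:
(1.99/19.8)² = 0.01010, so 67.9 × 0.01010 = 0.6858 μGy/h.
Dose = rate × time = 0.6858 μGy/h × 3.567 h = 2.446 μGy.

2.45 μGy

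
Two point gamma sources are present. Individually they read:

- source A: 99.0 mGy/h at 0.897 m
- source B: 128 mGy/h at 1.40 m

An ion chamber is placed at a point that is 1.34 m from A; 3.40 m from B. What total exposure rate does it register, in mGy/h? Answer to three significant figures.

66.1 mGy/h

Each source contributes Iᵢ·(dᵢ/rᵢ)²; contributions add.
A: 99.0 × (0.897/1.34)² = 44.36 mGy/h
B: 128 × (1.40/3.40)² = 21.70 mGy/h
Total = 44.36 + 21.70 = 66.06 mGy/h.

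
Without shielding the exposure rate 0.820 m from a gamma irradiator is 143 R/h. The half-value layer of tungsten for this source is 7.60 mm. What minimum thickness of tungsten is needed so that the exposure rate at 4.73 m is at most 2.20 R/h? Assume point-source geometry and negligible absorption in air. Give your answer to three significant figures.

At 4.73 m, distance alone gives 143 × (0.820/4.73)² = 143 × 0.03005 = 4.297 R/h.
Further attenuation needed: 4.297/2.20 = 1.953.
n = log₂(1.953) = 0.9657 half-value layers.
Thickness = 0.9657 × 7.60 mm = 7.339 mm.

7.34 mm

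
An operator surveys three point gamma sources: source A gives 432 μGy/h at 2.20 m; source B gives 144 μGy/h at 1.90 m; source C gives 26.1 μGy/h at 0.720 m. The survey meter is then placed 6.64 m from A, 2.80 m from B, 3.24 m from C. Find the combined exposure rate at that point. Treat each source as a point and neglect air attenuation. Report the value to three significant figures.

Each source contributes Iᵢ·(dᵢ/rᵢ)²; contributions add.
A: 432 × (2.20/6.64)² = 47.42 μGy/h
B: 144 × (1.90/2.80)² = 66.31 μGy/h
C: 26.1 × (0.720/3.24)² = 1.289 μGy/h
Total = 47.42 + 66.31 + 1.289 = 115.0 μGy/h.

115 μGy/h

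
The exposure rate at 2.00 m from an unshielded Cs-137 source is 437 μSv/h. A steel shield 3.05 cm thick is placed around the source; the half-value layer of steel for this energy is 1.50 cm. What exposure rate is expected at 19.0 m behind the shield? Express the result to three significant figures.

1.18 μSv/h

Distance alone: 437 × (2.00/19.0)² = 437 × 0.01108 = 4.842 μSv/h.
Shield: 3.05/1.50 = 2.033 half-value layers → attenuation 2^(−2.033) = 0.2443.
Combined: 4.842 × 0.2443 = 1.183 μSv/h.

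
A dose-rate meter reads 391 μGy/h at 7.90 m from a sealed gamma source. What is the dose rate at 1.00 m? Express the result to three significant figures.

24400 μGy/h

Since intensity falls as 1/r², the rate at 1.00 m is
(7.90/1.00)² = 62.41, so 391 × 62.41 = 24400 μGy/h.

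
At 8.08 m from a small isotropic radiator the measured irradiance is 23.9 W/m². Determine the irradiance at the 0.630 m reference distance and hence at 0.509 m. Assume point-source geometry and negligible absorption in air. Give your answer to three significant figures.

Applying the 1/r² law,
At 0.630 m: (8.08/0.630)² = 164.5, so 23.9 × 164.5 = 3932 W/m²
At 0.509 m: 3932 × (0.630/0.509)² = 3932 × 1.532 = 6024 W/m².

3930 W/m²; 6020 W/m²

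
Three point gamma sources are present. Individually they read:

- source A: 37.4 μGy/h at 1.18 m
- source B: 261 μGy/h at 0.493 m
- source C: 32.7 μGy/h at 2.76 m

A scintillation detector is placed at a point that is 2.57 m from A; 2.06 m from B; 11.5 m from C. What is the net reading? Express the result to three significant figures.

24.7 μGy/h

By superposition, sum each source's inverse-square contribution:
A: 37.4 × (1.18/2.57)² = 7.884 μGy/h
B: 261 × (0.493/2.06)² = 14.95 μGy/h
C: 32.7 × (2.76/11.5)² = 1.884 μGy/h
Total = 7.884 + 14.95 + 1.884 = 24.72 μGy/h.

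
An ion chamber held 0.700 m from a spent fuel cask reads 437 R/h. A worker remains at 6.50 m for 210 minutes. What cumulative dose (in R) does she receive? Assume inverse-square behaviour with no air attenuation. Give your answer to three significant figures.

Applying the 1/r² law, rate at 6.50 m:
437 × (0.700/6.50)² = 437 × 0.01160 = 5.069 R/h.
Dose = rate × time = 5.069 R/h × 3.500 h = 17.74 R.

17.7 R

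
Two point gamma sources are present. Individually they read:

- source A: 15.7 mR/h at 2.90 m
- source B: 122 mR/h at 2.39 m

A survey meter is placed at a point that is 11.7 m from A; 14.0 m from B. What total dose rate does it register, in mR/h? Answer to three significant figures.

Each source contributes Iᵢ·(dᵢ/rᵢ)²; contributions add.
A: 15.7 × (2.90/11.7)² = 0.9645 mR/h
B: 122 × (2.39/14.0)² = 3.555 mR/h
Total = 0.9645 + 3.555 = 4.519 mR/h.

4.52 mR/h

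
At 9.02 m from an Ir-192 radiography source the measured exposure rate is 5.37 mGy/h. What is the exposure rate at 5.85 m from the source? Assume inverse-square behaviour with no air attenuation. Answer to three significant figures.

12.8 mGy/h

Intensity scales as (d₁/d₂)², so scaling from 9.02 m to 5.85 m:
(9.02/5.85)² = 2.377, so 5.37 × 2.377 = 12.76 mGy/h.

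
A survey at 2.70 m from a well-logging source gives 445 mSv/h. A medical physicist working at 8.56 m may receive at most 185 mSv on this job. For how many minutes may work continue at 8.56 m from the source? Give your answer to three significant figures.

Intensity scales as (d₁/d₂)², so rate at 8.56 m:
(2.70/8.56)² = 0.09949, so 445 × 0.09949 = 44.27 mSv/h.
Stay time = 185 mSv ÷ 44.27 mSv/h = 4.179 h = 250.7 min.

251 min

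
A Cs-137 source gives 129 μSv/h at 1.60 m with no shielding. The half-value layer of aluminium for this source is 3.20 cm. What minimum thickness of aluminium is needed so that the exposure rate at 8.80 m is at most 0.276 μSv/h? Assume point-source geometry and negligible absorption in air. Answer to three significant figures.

At 8.80 m, distance alone gives 129 × (1.60/8.80)² = 129 × 0.03306 = 4.265 μSv/h.
Further attenuation needed: 4.265/0.276 = 15.45.
n = log₂(15.45) = 3.950 half-value layers.
Thickness = 3.950 × 3.20 cm = 12.64 cm.

12.6 cm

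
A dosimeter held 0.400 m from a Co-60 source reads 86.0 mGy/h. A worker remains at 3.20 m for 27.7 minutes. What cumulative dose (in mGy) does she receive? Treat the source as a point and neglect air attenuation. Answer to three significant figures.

0.620 mGy

By the inverse-square law, rate at 3.20 m:
86.0 × (0.400/3.20)² = 86.0 × 0.01562 = 1.343 mGy/h.
Dose = rate × time = 1.343 mGy/h × 0.4617 h = 0.6201 mGy.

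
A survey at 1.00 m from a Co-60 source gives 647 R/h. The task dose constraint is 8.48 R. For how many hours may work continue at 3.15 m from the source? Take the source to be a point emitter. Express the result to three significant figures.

By the inverse-square law, rate at 3.15 m:
(1.00/3.15)² = 0.1008, so 647 × 0.1008 = 65.22 R/h.
Stay time = 8.48 R ÷ 65.22 R/h = 0.1300 h.

0.130 h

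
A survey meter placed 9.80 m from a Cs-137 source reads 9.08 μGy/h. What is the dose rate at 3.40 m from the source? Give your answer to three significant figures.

Using I₁d₁² = I₂d₂², scaling from 9.80 m to 3.40 m:
9.08 × (9.80/3.40)² = 9.08 × 8.308 = 75.44 μGy/h.

75.4 μGy/h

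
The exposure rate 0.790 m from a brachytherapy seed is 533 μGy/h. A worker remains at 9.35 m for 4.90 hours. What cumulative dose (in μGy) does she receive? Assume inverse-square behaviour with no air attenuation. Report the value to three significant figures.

Intensity scales as (d₁/d₂)², so rate at 9.35 m:
533 × (0.790/9.35)² = 533 × 0.007139 = 3.805 μGy/h.
Dose = rate × time = 3.805 μGy/h × 4.900 h = 18.64 μGy.

18.6 μGy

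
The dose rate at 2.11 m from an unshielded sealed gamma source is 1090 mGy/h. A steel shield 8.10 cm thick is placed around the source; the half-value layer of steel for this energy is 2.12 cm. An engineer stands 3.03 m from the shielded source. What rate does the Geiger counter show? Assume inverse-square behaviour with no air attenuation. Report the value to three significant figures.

37.4 mGy/h

Distance alone: 1090 × (2.11/3.03)² = 1090 × 0.4849 = 528.5 mGy/h.
Shield: 8.10/2.12 = 3.821 half-value layers → attenuation 2^(−3.821) = 0.07076.
Combined: 528.5 × 0.07076 = 37.40 mGy/h.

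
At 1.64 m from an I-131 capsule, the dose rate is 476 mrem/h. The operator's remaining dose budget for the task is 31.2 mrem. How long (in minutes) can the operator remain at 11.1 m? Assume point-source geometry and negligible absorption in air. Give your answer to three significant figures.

Intensity scales as (d₁/d₂)², so rate at 11.1 m:
(1.64/11.1)² = 0.02183, so 476 × 0.02183 = 10.39 mrem/h.
Stay time = 31.2 mrem ÷ 10.39 mrem/h = 3.003 h = 180.2 min.

180 min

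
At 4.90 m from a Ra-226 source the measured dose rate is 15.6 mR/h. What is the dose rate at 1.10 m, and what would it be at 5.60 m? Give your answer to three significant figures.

Since intensity falls as 1/r²,
At 1.10 m: 15.6 × (4.90/1.10)² = 15.6 × 19.84 = 309.5 mR/h
At 5.60 m: (1.10/5.60)² = 0.03858, so 309.5 × 0.03858 = 11.94 mR/h.

310 mR/h; 11.9 mR/h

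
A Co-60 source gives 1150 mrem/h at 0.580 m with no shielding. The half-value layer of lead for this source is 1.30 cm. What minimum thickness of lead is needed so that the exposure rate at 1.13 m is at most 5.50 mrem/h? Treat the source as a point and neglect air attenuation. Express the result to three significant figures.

At 1.13 m, distance alone gives 1150 × (0.580/1.13)² = 1150 × 0.2635 = 303.0 mrem/h.
Further attenuation needed: 303.0/5.50 = 55.09.
n = log₂(55.09) = 5.784 half-value layers.
Thickness = 5.784 × 1.30 cm = 7.519 cm.

7.52 cm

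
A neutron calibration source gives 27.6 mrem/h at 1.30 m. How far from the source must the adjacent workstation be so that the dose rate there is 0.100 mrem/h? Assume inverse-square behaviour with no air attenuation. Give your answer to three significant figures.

21.6 m

Applying the 1/r² law, d₂ = d₁·√(I₁/I₂).
I₁/I₂ = 27.6/0.100 = 276.0, so d₂ = 1.30 × √276.0 = 21.60 m.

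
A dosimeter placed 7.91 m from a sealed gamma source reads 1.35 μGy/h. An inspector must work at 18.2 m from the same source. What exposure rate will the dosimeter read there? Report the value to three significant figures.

0.255 μGy/h

Intensity scales as (d₁/d₂)², so scaling from 7.91 m to 18.2 m:
1.35 × (7.91/18.2)² = 1.35 × 0.1889 = 0.2550 μGy/h.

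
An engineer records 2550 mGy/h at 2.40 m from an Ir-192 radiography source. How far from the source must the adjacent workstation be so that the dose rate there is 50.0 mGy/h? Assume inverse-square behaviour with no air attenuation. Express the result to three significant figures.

Using I₁d₁² = I₂d₂², d₂ = d₁·√(I₁/I₂).
I₁/I₂ = 2550/50.0 = 51.00, so d₂ = 2.40 × √51.00 = 17.14 m.

17.1 m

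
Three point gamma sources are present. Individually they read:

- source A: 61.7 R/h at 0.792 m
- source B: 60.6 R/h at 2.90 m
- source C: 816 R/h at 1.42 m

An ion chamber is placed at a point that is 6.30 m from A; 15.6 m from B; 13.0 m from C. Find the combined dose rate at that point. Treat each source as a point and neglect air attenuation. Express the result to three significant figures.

12.8 R/h

By superposition, sum each source's inverse-square contribution:
A: 61.7 × (0.792/6.30)² = 0.9751 R/h
B: 60.6 × (2.90/15.6)² = 2.094 R/h
C: 816 × (1.42/13.0)² = 9.736 R/h
Total = 0.9751 + 2.094 + 9.736 = 12.81 R/h.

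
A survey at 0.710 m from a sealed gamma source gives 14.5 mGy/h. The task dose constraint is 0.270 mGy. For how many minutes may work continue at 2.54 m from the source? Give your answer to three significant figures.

Using I₁d₁² = I₂d₂², rate at 2.54 m:
14.5 × (0.710/2.54)² = 14.5 × 0.07814 = 1.133 mGy/h.
Stay time = 0.270 mGy ÷ 1.133 mGy/h = 0.2383 h = 14.30 min.

14.3 min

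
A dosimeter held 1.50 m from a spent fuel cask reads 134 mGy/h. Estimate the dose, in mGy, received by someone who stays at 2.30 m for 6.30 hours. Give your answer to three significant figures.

By the inverse-square law, rate at 2.30 m:
134 × (1.50/2.30)² = 134 × 0.4253 = 56.99 mGy/h.
Dose = rate × time = 56.99 mGy/h × 6.300 h = 359.0 mGy.

359 mGy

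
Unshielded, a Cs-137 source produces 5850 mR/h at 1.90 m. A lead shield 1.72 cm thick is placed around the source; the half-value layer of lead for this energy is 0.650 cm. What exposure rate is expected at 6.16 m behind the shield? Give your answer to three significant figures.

88.9 mR/h

Distance alone: (1.90/6.16)² = 0.09514, so 5850 × 0.09514 = 556.6 mR/h.
Shield: 1.72/0.650 = 2.646 half-value layers → attenuation 2^(−2.646) = 0.1598.
Combined: 556.6 × 0.1598 = 88.94 mR/h.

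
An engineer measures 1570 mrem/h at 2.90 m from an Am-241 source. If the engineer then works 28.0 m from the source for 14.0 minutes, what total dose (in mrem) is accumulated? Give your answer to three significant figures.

3.93 mrem

Using I₁d₁² = I₂d₂², rate at 28.0 m:
1570 × (2.90/28.0)² = 1570 × 0.01073 = 16.85 mrem/h.
Dose = rate × time = 16.85 mrem/h × 0.2333 h = 3.931 mrem.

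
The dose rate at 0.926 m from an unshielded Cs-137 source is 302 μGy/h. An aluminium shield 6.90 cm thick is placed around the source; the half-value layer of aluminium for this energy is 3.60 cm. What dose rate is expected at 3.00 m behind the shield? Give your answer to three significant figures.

Distance alone: (0.926/3.00)² = 0.09528, so 302 × 0.09528 = 28.77 μGy/h.
Shield: 6.90/3.60 = 1.917 half-value layers → attenuation 2^(−1.917) = 0.2648.
Combined: 28.77 × 0.2648 = 7.618 μGy/h.

7.62 μGy/h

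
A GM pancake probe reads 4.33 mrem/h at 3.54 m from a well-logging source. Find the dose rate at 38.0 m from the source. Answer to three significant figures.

0.0376 mrem/h

Using I₁d₁² = I₂d₂², the rate at 38.0 m is
4.33 × (3.54/38.0)² = 4.33 × 0.008678 = 0.03758 mrem/h.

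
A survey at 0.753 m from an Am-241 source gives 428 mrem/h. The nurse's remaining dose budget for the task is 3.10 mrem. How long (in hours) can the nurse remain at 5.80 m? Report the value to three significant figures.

By the inverse-square law, rate at 5.80 m:
(0.753/5.80)² = 0.01686, so 428 × 0.01686 = 7.216 mrem/h.
Stay time = 3.10 mrem ÷ 7.216 mrem/h = 0.4296 h.

0.430 h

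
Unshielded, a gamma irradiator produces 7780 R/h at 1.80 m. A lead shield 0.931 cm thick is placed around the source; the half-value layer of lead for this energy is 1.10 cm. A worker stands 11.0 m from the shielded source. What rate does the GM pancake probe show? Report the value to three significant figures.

116 R/h

Distance alone: 7780 × (1.80/11.0)² = 7780 × 0.02678 = 208.3 R/h.
Shield: 0.931/1.10 = 0.8464 half-value layers → attenuation 2^(−0.8464) = 0.5562.
Combined: 208.3 × 0.5562 = 115.9 R/h.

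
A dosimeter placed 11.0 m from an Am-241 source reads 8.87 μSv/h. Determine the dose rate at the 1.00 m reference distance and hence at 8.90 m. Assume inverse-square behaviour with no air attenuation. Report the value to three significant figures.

1070 μSv/h; 13.5 μSv/h

By the inverse-square law,
At 1.00 m: 8.87 × (11.0/1.00)² = 8.87 × 121.0 = 1073 μSv/h
At 8.90 m: (1.00/8.90)² = 0.01262, so 1073 × 0.01262 = 13.54 μSv/h.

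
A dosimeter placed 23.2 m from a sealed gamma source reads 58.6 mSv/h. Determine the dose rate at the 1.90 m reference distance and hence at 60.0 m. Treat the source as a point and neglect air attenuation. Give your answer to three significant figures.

Applying the 1/r² law,
At 1.90 m: 58.6 × (23.2/1.90)² = 58.6 × 149.1 = 8737 mSv/h
At 60.0 m: 8737 × (1.90/60.0)² = 8737 × 0.001003 = 8.763 mSv/h.

8740 mSv/h; 8.76 mSv/h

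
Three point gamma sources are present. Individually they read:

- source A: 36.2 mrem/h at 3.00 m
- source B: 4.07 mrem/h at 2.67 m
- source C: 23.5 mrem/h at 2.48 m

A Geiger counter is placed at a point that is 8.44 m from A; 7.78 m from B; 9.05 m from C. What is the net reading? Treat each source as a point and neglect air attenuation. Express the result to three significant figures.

Each source contributes Iᵢ·(dᵢ/rᵢ)²; contributions add.
A: 36.2 × (3.00/8.44)² = 4.574 mrem/h
B: 4.07 × (2.67/7.78)² = 0.4794 mrem/h
C: 23.5 × (2.48/9.05)² = 1.765 mrem/h
Total = 4.574 + 0.4794 + 1.765 = 6.818 mrem/h.

6.82 mrem/h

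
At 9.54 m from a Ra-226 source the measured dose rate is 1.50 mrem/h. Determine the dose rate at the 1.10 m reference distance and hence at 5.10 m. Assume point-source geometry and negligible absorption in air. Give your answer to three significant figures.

113 mrem/h; 5.25 mrem/h

By the inverse-square law,
At 1.10 m: (9.54/1.10)² = 75.22, so 1.50 × 75.22 = 112.8 mrem/h
At 5.10 m: (1.10/5.10)² = 0.04652, so 112.8 × 0.04652 = 5.247 mrem/h.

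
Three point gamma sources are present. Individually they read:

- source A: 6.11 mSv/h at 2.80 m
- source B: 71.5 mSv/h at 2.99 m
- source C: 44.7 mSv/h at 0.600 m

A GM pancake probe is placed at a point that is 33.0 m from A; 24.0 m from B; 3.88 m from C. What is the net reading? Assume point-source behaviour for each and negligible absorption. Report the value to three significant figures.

2.22 mSv/h

By superposition, sum each source's inverse-square contribution:
A: 6.11 × (2.80/33.0)² = 0.04399 mSv/h
B: 71.5 × (2.99/24.0)² = 1.110 mSv/h
C: 44.7 × (0.600/3.88)² = 1.069 mSv/h
Total = 0.04399 + 1.110 + 1.069 = 2.223 mSv/h.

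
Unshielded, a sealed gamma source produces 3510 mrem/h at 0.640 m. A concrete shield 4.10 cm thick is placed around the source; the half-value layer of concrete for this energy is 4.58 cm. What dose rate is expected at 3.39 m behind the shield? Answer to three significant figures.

67.3 mrem/h

Distance alone: (0.640/3.39)² = 0.03564, so 3510 × 0.03564 = 125.1 mrem/h.
Shield: 4.10/4.58 = 0.8952 half-value layers → attenuation 2^(−0.8952) = 0.5377.
Combined: 125.1 × 0.5377 = 67.27 mrem/h.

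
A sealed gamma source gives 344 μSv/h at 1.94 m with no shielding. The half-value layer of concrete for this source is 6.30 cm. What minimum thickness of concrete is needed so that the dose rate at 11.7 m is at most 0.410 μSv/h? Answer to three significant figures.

At 11.7 m, distance alone gives (1.94/11.7)² = 0.02749, so 344 × 0.02749 = 9.457 μSv/h.
Further attenuation needed: 9.457/0.410 = 23.07.
n = log₂(23.07) = 4.528 half-value layers.
Thickness = 4.528 × 6.30 cm = 28.53 cm.

28.5 cm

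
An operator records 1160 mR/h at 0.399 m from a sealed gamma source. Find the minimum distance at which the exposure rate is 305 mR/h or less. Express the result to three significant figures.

0.778 m

Applying the 1/r² law, d₂ = d₁·√(I₁/I₂).
I₁/I₂ = 1160/305 = 3.803, so d₂ = 0.399 × √3.803 = 0.7781 m.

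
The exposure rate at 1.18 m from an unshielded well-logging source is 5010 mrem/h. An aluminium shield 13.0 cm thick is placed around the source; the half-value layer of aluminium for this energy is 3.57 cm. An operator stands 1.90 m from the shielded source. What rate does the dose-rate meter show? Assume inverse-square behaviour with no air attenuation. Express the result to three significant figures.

155 mrem/h

Distance alone: (1.18/1.90)² = 0.3857, so 5010 × 0.3857 = 1932 mrem/h.
Shield: 13.0/3.57 = 3.641 half-value layers → attenuation 2^(−3.641) = 0.08016.
Combined: 1932 × 0.08016 = 154.9 mrem/h.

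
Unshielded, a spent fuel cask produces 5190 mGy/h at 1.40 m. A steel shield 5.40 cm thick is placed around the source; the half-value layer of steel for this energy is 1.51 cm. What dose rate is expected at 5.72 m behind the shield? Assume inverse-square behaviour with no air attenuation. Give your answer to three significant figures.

Distance alone: (1.40/5.72)² = 0.05991, so 5190 × 0.05991 = 310.9 mGy/h.
Shield: 5.40/1.51 = 3.576 half-value layers → attenuation 2^(−3.576) = 0.08385.
Combined: 310.9 × 0.08385 = 26.07 mGy/h.

26.1 mGy/h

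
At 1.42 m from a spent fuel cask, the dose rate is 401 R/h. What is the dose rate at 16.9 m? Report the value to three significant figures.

2.83 R/h

Intensity scales as (d₁/d₂)², so the rate at 16.9 m is
401 × (1.42/16.9)² = 401 × 0.007060 = 2.831 R/h.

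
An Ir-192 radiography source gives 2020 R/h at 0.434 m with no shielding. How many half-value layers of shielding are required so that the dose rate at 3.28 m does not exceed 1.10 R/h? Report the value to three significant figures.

5.01 half-value layers

At 3.28 m, distance alone gives 2020 × (0.434/3.28)² = 2020 × 0.01751 = 35.37 R/h.
Further attenuation needed: 35.37/1.10 = 32.15.
n = log₂(32.15) = 5.007 half-value layers.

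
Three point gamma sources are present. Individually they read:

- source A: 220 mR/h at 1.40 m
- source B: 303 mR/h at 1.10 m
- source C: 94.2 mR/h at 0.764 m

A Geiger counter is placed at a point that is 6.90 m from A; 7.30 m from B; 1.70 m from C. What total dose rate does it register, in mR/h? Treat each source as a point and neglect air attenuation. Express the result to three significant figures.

By superposition, sum each source's inverse-square contribution:
A: 220 × (1.40/6.90)² = 9.057 mR/h
B: 303 × (1.10/7.30)² = 6.880 mR/h
C: 94.2 × (0.764/1.70)² = 19.03 mR/h
Total = 9.057 + 6.880 + 19.03 = 34.97 mR/h.

35.0 mR/h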